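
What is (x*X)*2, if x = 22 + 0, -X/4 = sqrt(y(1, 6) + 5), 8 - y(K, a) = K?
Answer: -352*sqrt(3) ≈ -609.68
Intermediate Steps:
y(K, a) = 8 - K
X = -8*sqrt(3) (X = -4*sqrt((8 - 1*1) + 5) = -4*sqrt((8 - 1) + 5) = -4*sqrt(7 + 5) = -8*sqrt(3) ≈ -13.856)
x = 22
(x*X)*2 = (22*(-8*sqrt(3)))*2 = -176*sqrt(3)*2 = -352*sqrt(3)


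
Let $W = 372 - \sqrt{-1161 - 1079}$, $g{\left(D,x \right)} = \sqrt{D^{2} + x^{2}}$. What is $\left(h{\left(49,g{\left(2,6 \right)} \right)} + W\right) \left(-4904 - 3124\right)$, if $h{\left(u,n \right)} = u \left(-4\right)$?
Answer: $-1412928 + 64224 i \sqrt{35} \approx -1.4129 \cdot 10^{6} + 3.7995 \cdot 10^{5} i$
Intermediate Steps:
$h{\left(u,n \right)} = - 4 u$
$W = 372 - 8 i \sqrt{35}$ ($W = 372 - \sqrt{-2240} = 372 - 8 i \sqrt{35} \approx 372.0 - 47.329 i$)
$\left(h{\left(49,g{\left(2,6 \right)} \right)} + W\right) \left(-4904 - 3124\right) = \left(\left(-4\right) 49 + \left(372 - 8 i \sqrt{35}\right)\right) \left(-4904 - 3124\right) = \left(-196 + \left(372 - 8 i \sqrt{35}\right)\right) \left(-8028\right) = \left(176 - 8 i \sqrt{35}\right) \left(-8028\right) = -1412928 + 64224 i \sqrt{35}$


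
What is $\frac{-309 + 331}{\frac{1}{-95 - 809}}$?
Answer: $-19888$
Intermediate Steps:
$\frac{-309 + 331}{\frac{1}{-95 - 809}} = \frac{22}{\frac{1}{-904}} = \frac{22}{- \frac{1}{904}} = 22 \left(-904\right) = -19888$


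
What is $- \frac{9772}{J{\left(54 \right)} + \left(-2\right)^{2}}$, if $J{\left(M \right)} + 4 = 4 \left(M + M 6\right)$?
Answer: $- \frac{349}{54} \approx -6.463$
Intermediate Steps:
$J{\left(M \right)} = -4 + 28 M$ ($J{\left(M \right)} = -4 + 4 \left(M + M 6\right) = -4 + 4 \left(M + 6 M\right) = -4 + 4 \cdot 7 M = -4 + 28 M$)
$- \frac{9772}{J{\left(54 \right)} + \left(-2\right)^{2}} = - \frac{9772}{\left(-4 + 28 \cdot 54\right) + \left(-2\right)^{2}} = - \frac{9772}{\left(-4 + 1512\right) + 4} = - \frac{9772}{1508 + 4} = - \frac{9772}{1512} = \left(-9772\right) \frac{1}{1512} = - \frac{349}{54}$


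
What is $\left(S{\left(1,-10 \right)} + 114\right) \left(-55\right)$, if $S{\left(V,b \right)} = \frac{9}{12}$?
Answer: $- \frac{25245}{4} \approx -6311.3$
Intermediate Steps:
$S{\left(V,b \right)} = \frac{3}{4}$ ($S{\left(V,b \right)} = 9 \cdot \frac{1}{12} = \frac{3}{4}$)
$\left(S{\left(1,-10 \right)} + 114\right) \left(-55\right) = \left(\frac{3}{4} + 114\right) \left(-55\right) = \frac{459}{4} \left(-55\right) = - \frac{25245}{4}$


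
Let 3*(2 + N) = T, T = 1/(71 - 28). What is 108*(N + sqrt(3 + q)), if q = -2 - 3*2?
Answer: -9252/43 + 108*I*sqrt(5) ≈ -215.16 + 241.5*I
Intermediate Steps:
T = 1/43 ≈ 0.023256
N = -257/129 (N = -2 + (1/3)*(1/43) = -2 + 1/129 = -257/129 ≈ -1.9922)
q = -8 (q = -2 - 6 = -8)
108*(N + sqrt(3 + q)) = 108*(-257/129 + sqrt(3 - 8)) = 108*(-257/129 + sqrt(-5)) = 108*(-257/129 + I*sqrt(5)) = -9252/43 + 108*I*sqrt(5)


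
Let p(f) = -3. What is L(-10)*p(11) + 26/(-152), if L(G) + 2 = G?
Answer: 2723/76 ≈ 35.829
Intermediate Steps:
L(G) = -2 + G
L(-10)*p(11) + 26/(-152) = (-2 - 10)*(-3) + 26/(-152) = -12*(-3) + 26*(-1/152) = 36 - 13/76 = 2723/76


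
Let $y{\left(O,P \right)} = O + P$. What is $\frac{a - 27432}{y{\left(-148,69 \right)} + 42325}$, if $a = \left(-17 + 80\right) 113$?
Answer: $- \frac{2257}{4694} \approx -0.48083$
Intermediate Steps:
$a = 7119$ ($a = 63 \cdot 113 = 7119$)
$\frac{a - 27432}{y{\left(-148,69 \right)} + 42325} = \frac{7119 - 27432}{\left(-148 + 69\right) + 42325} = - \frac{20313}{-79 + 42325} = - \frac{20313}{42246} = \left(-20313\right) \frac{1}{42246} = - \frac{2257}{4694}$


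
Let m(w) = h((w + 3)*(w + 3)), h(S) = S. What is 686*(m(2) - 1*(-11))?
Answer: 24696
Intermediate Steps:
m(w) = (3 + w)² (m(w) = (w + 3)*(w + 3) = (3 + w)*(3 + w) = (3 + w)²)
686*(m(2) - 1*(-11)) = 686*((3 + 2)² - 1*(-11)) = 686*(5² + 11) = 686*(25 + 11) = 686*36 = 24696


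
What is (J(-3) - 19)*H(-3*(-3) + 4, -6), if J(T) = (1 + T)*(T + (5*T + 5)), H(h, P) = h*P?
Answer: -546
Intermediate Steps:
H(h, P) = P*h
J(T) = (1 + T)*(5 + 6*T) (J(T) = (1 + T)*(T + (5 + 5*T)) = (1 + T)*(5 + 6*T))
(J(-3) - 19)*H(-3*(-3) + 4, -6) = ((5 + 6*(-3)**2 + 11*(-3)) - 19)*(-6*(-3*(-3) + 4)) = ((5 + 6*9 - 33) - 19)*(-6*(9 + 4)) = ((5 + 54 - 33) - 19)*(-6*13) = (26 - 19)*(-78) = 7*(-78) = -546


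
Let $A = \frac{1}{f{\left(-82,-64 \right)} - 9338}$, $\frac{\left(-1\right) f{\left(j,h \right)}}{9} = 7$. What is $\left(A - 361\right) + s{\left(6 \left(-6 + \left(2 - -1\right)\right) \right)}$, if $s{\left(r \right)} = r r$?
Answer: $- \frac{347838}{9401} \approx -37.0$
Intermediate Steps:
$f{\left(j,h \right)} = -63$ ($f{\left(j,h \right)} = \left(-9\right) 7 = -63$)
$A = - \frac{1}{9401}$ ($A = \frac{1}{-63 - 9338} = \frac{1}{-9401} = - \frac{1}{9401} \approx -0.00010637$)
$s{\left(r \right)} = r^{2}$
$\left(A - 361\right) + s{\left(6 \left(-6 + \left(2 - -1\right)\right) \right)} = \left(- \frac{1}{9401} - 361\right) + \left(6 \left(-6 + \left(2 - -1\right)\right)\right)^{2} = \left(- \frac{1}{9401} - 361\right) + \left(6 \left(-6 + \left(2 + 1\right)\right)\right)^{2} = \left(- \frac{1}{9401} - 361\right) + \left(6 \left(-6 + 3\right)\right)^{2} = - \frac{3393762}{9401} + \left(6 \left(-3\right)\right)^{2} = - \frac{3393762}{9401} + \left(-18\right)^{2} = - \frac{3393762}{9401} + 324 = - \frac{347838}{9401}$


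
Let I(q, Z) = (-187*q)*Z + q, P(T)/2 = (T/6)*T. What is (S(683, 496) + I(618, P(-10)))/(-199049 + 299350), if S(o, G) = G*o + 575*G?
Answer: -3227614/100301 ≈ -32.179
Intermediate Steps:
S(o, G) = 575*G + G*o
P(T) = T²/3 (P(T) = 2*((T/6)*T) = 2*(T²/6) = T²/3)
I(q, Z) = q - 187*Z*q (I(q, Z) = -187*Z*q + q = q - 187*Z*q)
(S(683, 496) + I(618, P(-10)))/(-199049 + 299350) = (496*(575 + 683) + 618*(1 - 187*(-10)²/3))/(-199049 + 299350) = (496*1258 + 618*(1 - 187*100/3))/100301 = (623968 + 618*(1 - 187*100/3))*(1/100301) = (623968 + 618*(1 - 18700/3))*(1/100301) = (623968 + 618*(-18697/3))*(1/100301) = (623968 - 3851582)*(1/100301) = -3227614*1/100301 = -3227614/100301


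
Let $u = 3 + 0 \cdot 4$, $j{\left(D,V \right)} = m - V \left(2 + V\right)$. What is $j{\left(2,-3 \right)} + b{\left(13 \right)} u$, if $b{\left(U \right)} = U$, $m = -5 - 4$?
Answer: $27$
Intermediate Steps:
$m = -9$ ($m = -5 - 4 = -9$)
$j{\left(D,V \right)} = -9 - V \left(2 + V\right)$
$u = 3$ ($u = 3 + 0 = 3$)
$j{\left(2,-3 \right)} + b{\left(13 \right)} u = \left(-9 - \left(-3\right)^{2} - -6\right) + 13 \cdot 3 = \left(-9 - 9 + 6\right) + 39 = -12 + 39 = 27$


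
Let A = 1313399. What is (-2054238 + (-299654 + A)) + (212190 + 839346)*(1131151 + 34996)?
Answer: 1226244511299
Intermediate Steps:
(-2054238 + (-299654 + A)) + (212190 + 839346)*(1131151 + 34996) = (-2054238 + (-299654 + 1313399)) + (212190 + 839346)*(1131151 + 34996) = (-2054238 + 1013745) + 1051536*1166147 = -1040493 + 1226245551792 = 1226244511299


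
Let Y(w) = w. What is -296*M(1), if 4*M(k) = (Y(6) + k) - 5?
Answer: -148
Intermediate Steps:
M(k) = ¼ + k/4 (M(k) = ((6 + k) - 5)/4 = (1 + k)/4 = ¼ + k/4)
-296*M(1) = -296*(¼ + (¼)*1) = -296*(¼ + ¼) = -296*½ = -148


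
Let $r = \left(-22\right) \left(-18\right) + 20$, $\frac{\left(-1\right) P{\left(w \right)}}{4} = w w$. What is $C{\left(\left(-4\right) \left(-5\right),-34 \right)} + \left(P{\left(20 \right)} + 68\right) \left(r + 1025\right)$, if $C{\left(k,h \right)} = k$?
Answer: $-2207592$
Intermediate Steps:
$P{\left(w \right)} = - 4 w^{2}$ ($P{\left(w \right)} = - 4 w w = - 4 w^{2}$)
$r = 416$ ($r = 396 + 20 = 416$)
$C{\left(\left(-4\right) \left(-5\right),-34 \right)} + \left(P{\left(20 \right)} + 68\right) \left(r + 1025\right) = \left(-4\right) \left(-5\right) + \left(- 4 \cdot 20^{2} + 68\right) \left(416 + 1025\right) = 20 + \left(\left(-4\right) 400 + 68\right) 1441 = 20 + \left(-1600 + 68\right) 1441 = 20 - 2207612 = -2207592$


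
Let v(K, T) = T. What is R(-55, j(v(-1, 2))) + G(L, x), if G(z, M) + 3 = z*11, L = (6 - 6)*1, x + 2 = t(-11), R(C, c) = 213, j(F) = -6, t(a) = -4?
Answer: 210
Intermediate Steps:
x = -6 (x = -2 - 4 = -6)
L = 0 (L = 0*1 = 0)
G(z, M) = -3 + 11*z (G(z, M) = -3 + z*11 = -3 + 11*z)
R(-55, j(v(-1, 2))) + G(L, x) = 213 + (-3 + 11*0) = 213 + (-3 + 0) = 213 - 3 = 210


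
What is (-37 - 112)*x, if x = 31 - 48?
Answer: 2533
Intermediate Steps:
x = -17
(-37 - 112)*x = (-37 - 112)*(-17) = -149*(-17) = 2533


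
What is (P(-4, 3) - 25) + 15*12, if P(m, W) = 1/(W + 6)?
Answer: 1396/9 ≈ 155.11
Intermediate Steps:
P(m, W) = 1/(6 + W)
(P(-4, 3) - 25) + 15*12 = (1/(6 + 3) - 25) + 15*12 = (1/9 - 25) + 180 = (⅑ - 25) + 180 = -224/9 + 180 = 1396/9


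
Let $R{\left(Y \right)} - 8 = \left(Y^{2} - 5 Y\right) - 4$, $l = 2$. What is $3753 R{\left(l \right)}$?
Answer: $-7506$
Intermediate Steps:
$R{\left(Y \right)} = 4 + Y^{2} - 5 Y$ ($R{\left(Y \right)} = 8 - \left(4 - Y^{2} + 5 Y\right) = 4 + Y^{2} - 5 Y$)
$3753 R{\left(l \right)} = 3753 \left(4 + 2^{2} - 10\right) = 3753 \left(4 + 4 - 10\right) = 3753 \left(-2\right) = -7506$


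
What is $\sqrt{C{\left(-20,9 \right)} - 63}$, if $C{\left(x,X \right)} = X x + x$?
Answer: $i \sqrt{263} \approx 16.217 i$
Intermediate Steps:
$C{\left(x,X \right)} = x + X x$
$\sqrt{C{\left(-20,9 \right)} - 63} = \sqrt{- 20 \left(1 + 9\right) - 63} = \sqrt{\left(-20\right) 10 - 63} = \sqrt{-200 - 63} = \sqrt{-263} = i \sqrt{263}$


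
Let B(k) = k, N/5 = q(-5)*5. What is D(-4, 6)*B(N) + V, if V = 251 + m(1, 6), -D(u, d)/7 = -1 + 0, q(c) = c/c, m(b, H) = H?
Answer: 432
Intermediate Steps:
q(c) = 1
D(u, d) = 7 (D(u, d) = -7*(-1 + 0) = -7*(-1) = 7)
N = 25 (N = 5*(1*5) = 5*5 = 25)
V = 257 (V = 251 + 6 = 257)
D(-4, 6)*B(N) + V = 7*25 + 257 = 175 + 257 = 432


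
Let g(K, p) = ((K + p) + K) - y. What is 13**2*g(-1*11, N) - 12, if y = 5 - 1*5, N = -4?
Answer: -4406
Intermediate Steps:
y = 0 (y = 5 - 5 = 0)
g(K, p) = p + 2*K (g(K, p) = ((K + p) + K) - 1*0 = (p + 2*K) + 0 = p + 2*K)
13**2*g(-1*11, N) - 12 = 13**2*(-4 + 2*(-1*11)) - 12 = 169*(-4 + 2*(-11)) - 12 = 169*(-4 - 22) - 12 = 169*(-26) - 12 = -4394 - 12 = -4406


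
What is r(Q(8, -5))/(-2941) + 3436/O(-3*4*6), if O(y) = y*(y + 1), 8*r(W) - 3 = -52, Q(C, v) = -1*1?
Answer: 10136587/15034392 ≈ 0.67423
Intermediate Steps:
Q(C, v) = -1
r(W) = -49/8 (r(W) = 3/8 + (⅛)*(-52) = 3/8 - 13/2 = -49/8)
O(y) = y*(1 + y)
r(Q(8, -5))/(-2941) + 3436/O(-3*4*6) = -49/8/(-2941) + 3436/(((-3*4*6)*(1 - 3*4*6))) = -49/8*(-1/2941) + 3436/(((-12*6)*(1 - 12*6))) = 49/23528 + 3436/((-72*(1 - 72))) = 49/23528 + 3436/((-72*(-71))) = 49/23528 + 3436/5112 = 49/23528 + 3436*(1/5112) = 49/23528 + 859/1278 = 10136587/15034392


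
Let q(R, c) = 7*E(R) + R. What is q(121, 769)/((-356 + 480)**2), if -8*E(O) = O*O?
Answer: -101519/123008 ≈ -0.82530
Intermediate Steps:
E(O) = -O**2/8 (E(O) = -O*O/8 = -O**2/8)
q(R, c) = R - 7*R**2/8 (q(R, c) = 7*(-R**2/8) + R = -7*R**2/8 + R = R - 7*R**2/8)
q(121, 769)/((-356 + 480)**2) = ((1/8)*121*(8 - 7*121))/((-356 + 480)**2) = ((1/8)*121*(8 - 847))/(124**2) = ((1/8)*121*(-839))/15376 = -101519/8*1/15376 = -101519/123008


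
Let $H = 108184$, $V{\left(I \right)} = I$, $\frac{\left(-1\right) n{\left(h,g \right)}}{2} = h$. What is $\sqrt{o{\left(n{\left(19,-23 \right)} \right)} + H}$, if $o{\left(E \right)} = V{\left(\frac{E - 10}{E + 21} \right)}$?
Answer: $\frac{2 \sqrt{7816498}}{17} \approx 328.92$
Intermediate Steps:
$n{\left(h,g \right)} = - 2 h$
$o{\left(E \right)} = \frac{-10 + E}{21 + E}$ ($o{\left(E \right)} = \frac{E - 10}{E + 21} = \frac{-10 + E}{21 + E}$)
$\sqrt{o{\left(n{\left(19,-23 \right)} \right)} + H} = \sqrt{\frac{-10 - 38}{21 - 38} + 108184} = \sqrt{\frac{1}{-17} \left(-48\right) + 108184} = \sqrt{\left(- \frac{1}{17}\right) \left(-48\right) + 108184} = \sqrt{\frac{48}{17} + 108184} = \sqrt{\frac{1839176}{17}} = \frac{2 \sqrt{7816498}}{17}$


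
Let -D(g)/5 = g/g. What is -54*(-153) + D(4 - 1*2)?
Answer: 8257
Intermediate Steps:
D(g) = -5 (D(g) = -5*g/g = -5*1 = -5)
-54*(-153) + D(4 - 1*2) = -54*(-153) - 5 = 8262 - 5 = 8257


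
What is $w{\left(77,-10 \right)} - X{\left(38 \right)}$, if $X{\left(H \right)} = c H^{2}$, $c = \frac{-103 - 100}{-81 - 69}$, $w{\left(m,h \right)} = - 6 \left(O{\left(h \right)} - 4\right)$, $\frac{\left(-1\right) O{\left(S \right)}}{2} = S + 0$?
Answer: $- \frac{153766}{75} \approx -2050.2$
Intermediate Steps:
$O{\left(S \right)} = - 2 S$ ($O{\left(S \right)} = - 2 \left(S + 0\right) = - 2 S$)
$w{\left(m,h \right)} = 24 + 12 h$ ($w{\left(m,h \right)} = - 6 \left(- 2 h - 4\right) = - 6 \left(-4 - 2 h\right) = 24 + 12 h$)
$c = \frac{203}{150}$ ($c = - \frac{203}{-150} = \left(-203\right) \left(- \frac{1}{150}\right) = \frac{203}{150} \approx 1.3533$)
$X{\left(H \right)} = \frac{203 H^{2}}{150}$
$w{\left(77,-10 \right)} - X{\left(38 \right)} = \left(24 + 12 \left(-10\right)\right) - \frac{203 \cdot 38^{2}}{150} = \left(24 - 120\right) - \frac{203}{150} \cdot 1444 = -96 - \frac{146566}{75} = - \frac{153766}{75}$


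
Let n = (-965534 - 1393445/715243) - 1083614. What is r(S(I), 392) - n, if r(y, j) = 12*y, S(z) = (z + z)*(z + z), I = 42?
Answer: 1526201211705/715243 ≈ 2.1338e+6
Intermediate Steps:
n = -1465640156409/715243 (n = (-965534 - 1393445*1/715243) - 1083614 = (-965534 - 1393445/715243) - 1083614 = -690592828207/715243 - 1083614 = -1465640156409/715243 ≈ -2.0492e+6)
S(z) = 4*z² (S(z) = (2*z)*(2*z) = 4*z²)
r(S(I), 392) - n = 12*(4*42²) - 1*(-1465640156409/715243) = 12*(4*1764) + 1465640156409/715243 = 12*7056 + 1465640156409/715243 = 84672 + 1465640156409/715243 = 1526201211705/715243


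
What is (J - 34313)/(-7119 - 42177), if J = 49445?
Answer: -97/316 ≈ -0.30696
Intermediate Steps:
(J - 34313)/(-7119 - 42177) = (49445 - 34313)/(-7119 - 42177) = 15132/(-49296) = 15132*(-1/49296) = -97/316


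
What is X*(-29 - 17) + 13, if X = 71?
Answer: -3253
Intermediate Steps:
X*(-29 - 17) + 13 = 71*(-29 - 17) + 13 = 71*(-46) + 13 = -3266 + 13 = -3253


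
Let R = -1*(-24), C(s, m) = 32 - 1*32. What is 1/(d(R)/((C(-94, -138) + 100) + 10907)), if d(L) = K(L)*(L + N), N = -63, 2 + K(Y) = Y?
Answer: -3669/286 ≈ -12.829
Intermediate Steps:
C(s, m) = 0 (C(s, m) = 32 - 32 = 0)
K(Y) = -2 + Y
R = 24
d(L) = (-63 + L)*(-2 + L) (d(L) = (-2 + L)*(L - 63) = (-2 + L)*(-63 + L) = (-63 + L)*(-2 + L))
1/(d(R)/((C(-94, -138) + 100) + 10907)) = 1/(((-63 + 24)*(-2 + 24))/((0 + 100) + 10907)) = 1/((-39*22)/(100 + 10907)) = 1/(-858/11007) = 1/(-858*1/11007) = 1/(-286/3669) = -3669/286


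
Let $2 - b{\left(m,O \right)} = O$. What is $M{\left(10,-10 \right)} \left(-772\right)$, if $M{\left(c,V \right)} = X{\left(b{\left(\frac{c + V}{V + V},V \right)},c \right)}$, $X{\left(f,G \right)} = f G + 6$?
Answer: $-97272$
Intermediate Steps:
$b{\left(m,O \right)} = 2 - O$
$X{\left(f,G \right)} = 6 + G f$ ($X{\left(f,G \right)} = G f + 6 = 6 + G f$)
$M{\left(c,V \right)} = 6 + c \left(2 - V\right)$
$M{\left(10,-10 \right)} \left(-772\right) = \left(6 - 10 \left(-2 - 10\right)\right) \left(-772\right) = \left(6 - 10 \left(-12\right)\right) \left(-772\right) = \left(6 + 120\right) \left(-772\right) = 126 \left(-772\right) = -97272$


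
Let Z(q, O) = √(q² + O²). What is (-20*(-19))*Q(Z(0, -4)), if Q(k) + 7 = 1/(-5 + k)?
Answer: -3040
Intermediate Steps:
Z(q, O) = √(O² + q²)
Q(k) = -7 + 1/(-5 + k)
(-20*(-19))*Q(Z(0, -4)) = (-20*(-19))*((36 - 7*√((-4)² + 0²))/(-5 + √((-4)² + 0²))) = 380*((36 - 7*√(16 + 0))/(-5 + √(16 + 0))) = 380*((36 - 7*√16)/(-5 + √16)) = 380*((36 - 7*4)/(-5 + 4)) = 380*((36 - 28)/(-1)) = 380*(-1*8) = 380*(-8) = -3040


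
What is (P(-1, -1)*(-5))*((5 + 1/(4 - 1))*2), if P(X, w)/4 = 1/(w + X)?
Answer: 320/3 ≈ 106.67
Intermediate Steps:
P(X, w) = 4/(X + w) (P(X, w) = 4/(w + X) = 4/(X + w))
(P(-1, -1)*(-5))*((5 + 1/(4 - 1))*2) = ((4/(-1 - 1))*(-5))*((5 + 1/(4 - 1))*2) = ((4/(-2))*(-5))*((5 + 1/3)*2) = ((4*(-1/2))*(-5))*((5 + 1/3)*2) = (-2*(-5))*((16/3)*2) = 10*(32/3) = 320/3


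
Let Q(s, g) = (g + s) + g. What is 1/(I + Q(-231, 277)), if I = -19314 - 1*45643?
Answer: -1/64634 ≈ -1.5472e-5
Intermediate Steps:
Q(s, g) = s + 2*g
I = -64957 (I = -19314 - 45643 = -64957)
1/(I + Q(-231, 277)) = 1/(-64957 + (-231 + 2*277)) = 1/(-64957 + (-231 + 554)) = 1/(-64957 + 323) = 1/(-64634) = -1/64634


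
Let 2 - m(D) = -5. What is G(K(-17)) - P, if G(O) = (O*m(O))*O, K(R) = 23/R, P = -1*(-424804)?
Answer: -122764653/289 ≈ -4.2479e+5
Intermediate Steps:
m(D) = 7 (m(D) = 2 - 1*(-5) = 2 + 5 = 7)
P = 424804
G(O) = 7*O**2 (G(O) = (O*7)*O = (7*O)*O = 7*O**2)
G(K(-17)) - P = 7*(23/(-17))**2 - 1*424804 = 7*(23*(-1/17))**2 - 424804 = 7*(-23/17)**2 - 424804 = 7*(529/289) - 424804 = 3703/289 - 424804 = -122764653/289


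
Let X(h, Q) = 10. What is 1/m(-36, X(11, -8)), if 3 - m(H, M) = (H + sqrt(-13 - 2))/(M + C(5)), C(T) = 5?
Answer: 405/2192 + 5*I*sqrt(15)/2192 ≈ 0.18476 + 0.0088344*I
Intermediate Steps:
m(H, M) = 3 - (H + I*sqrt(15))/(5 + M) (m(H, M) = 3 - (H + sqrt(-13 - 2))/(M + 5) = 3 - (H + sqrt(-15))/(5 + M) = 3 - (H + I*sqrt(15))/(5 + M))
1/m(-36, X(11, -8)) = 1/((15 - 1*(-36) + 3*10 - I*sqrt(15))/(5 + 10)) = 1/((15 + 36 + 30 - I*sqrt(15))/15) = 1/((81 - I*sqrt(15))/15) = 1/(27/5 - I*sqrt(15)/15)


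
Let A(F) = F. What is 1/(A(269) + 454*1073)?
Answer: 1/487411 ≈ 2.0517e-6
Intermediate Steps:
1/(A(269) + 454*1073) = 1/(269 + 454*1073) = 1/(269 + 487142) = 1/487411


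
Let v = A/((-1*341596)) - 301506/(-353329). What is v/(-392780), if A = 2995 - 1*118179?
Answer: -780929843/257646118217030 ≈ -3.0310e-6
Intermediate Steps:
A = -115184 (A = 2995 - 118179 = -115184)
v = 1561859686/1311910577 (v = -115184/((-1*341596)) - 301506/(-353329) = -115184/(-341596) - 301506*(-1/353329) = -115184*(-1/341596) + 301506/353329 = 1252/3713 + 301506/353329 = 1561859686/1311910577 ≈ 1.1905)
v/(-392780) = (1561859686/1311910577)/(-392780) = (1561859686/1311910577)*(-1/392780) = -780929843/257646118217030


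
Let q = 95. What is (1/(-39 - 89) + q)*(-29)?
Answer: -352611/128 ≈ -2754.8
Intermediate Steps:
(1/(-39 - 89) + q)*(-29) = (1/(-39 - 89) + 95)*(-29) = (1/(-128) + 95)*(-29) = (-1/128 + 95)*(-29) = (12159/128)*(-29) = -352611/128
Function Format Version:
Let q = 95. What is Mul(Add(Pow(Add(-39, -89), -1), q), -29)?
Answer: Rational(-352611, 128) ≈ -2754.8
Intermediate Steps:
Mul(Add(Pow(Add(-39, -89), -1), q), -29) = Mul(Add(Pow(Add(-39, -89), -1), 95), -29) = Mul(Add(Pow(-128, -1), 95), -29) = Mul(Add(Rational(-1, 128), 95), -29) = Mul(Rational(12159, 128), -29) = Rational(-352611, 128)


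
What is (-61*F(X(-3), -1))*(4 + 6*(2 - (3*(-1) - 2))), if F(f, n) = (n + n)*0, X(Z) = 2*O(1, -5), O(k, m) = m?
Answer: 0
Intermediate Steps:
X(Z) = -10 (X(Z) = 2*(-5) = -10)
F(f, n) = 0 (F(f, n) = (2*n)*0 = 0)
(-61*F(X(-3), -1))*(4 + 6*(2 - (3*(-1) - 2))) = (-61*0)*(4 + 6*(2 - (3*(-1) - 2))) = 0*(4 + 6*(2 - (-3 - 2))) = 0*(4 + 6*(2 - 1*(-5))) = 0*(4 + 6*(2 + 5)) = 0*(4 + 6*7) = 0*(4 + 42) = 0*46 = 0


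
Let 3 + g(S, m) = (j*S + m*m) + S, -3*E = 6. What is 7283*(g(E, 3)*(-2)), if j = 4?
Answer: 58264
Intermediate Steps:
E = -2 (E = -⅓*6 = -2)
g(S, m) = -3 + m² + 5*S (g(S, m) = -3 + ((4*S + m*m) + S) = -3 + ((4*S + m²) + S) = -3 + ((m² + 4*S) + S) = -3 + (m² + 5*S) = -3 + m² + 5*S)
7283*(g(E, 3)*(-2)) = 7283*((-3 + 3² + 5*(-2))*(-2)) = 7283*((-3 + 9 - 10)*(-2)) = 7283*(-4*(-2)) = 7283*8 = 58264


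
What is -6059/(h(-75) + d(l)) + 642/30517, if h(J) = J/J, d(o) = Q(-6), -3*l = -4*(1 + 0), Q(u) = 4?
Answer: -184899293/152585 ≈ -1211.8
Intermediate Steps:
l = 4/3 (l = -(-4)*(1 + 0)/3 = -(-4)/3 = -⅓*(-4) = 4/3 ≈ 1.3333)
d(o) = 4
h(J) = 1
-6059/(h(-75) + d(l)) + 642/30517 = -6059/(1 + 4) + 642/30517 = -6059/5 + 642*(1/30517) = -6059*⅕ + 642/30517 = -6059/5 + 642/30517 = -184899293/152585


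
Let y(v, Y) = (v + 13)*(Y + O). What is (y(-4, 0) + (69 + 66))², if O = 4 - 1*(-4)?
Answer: 42849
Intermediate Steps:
O = 8 (O = 4 + 4 = 8)
y(v, Y) = (8 + Y)*(13 + v) (y(v, Y) = (v + 13)*(Y + 8) = (13 + v)*(8 + Y) = (8 + Y)*(13 + v))
(y(-4, 0) + (69 + 66))² = ((104 + 8*(-4) + 13*0 + 0*(-4)) + (69 + 66))² = ((104 - 32 + 0 + 0) + 135)² = (72 + 135)² = 207² = 42849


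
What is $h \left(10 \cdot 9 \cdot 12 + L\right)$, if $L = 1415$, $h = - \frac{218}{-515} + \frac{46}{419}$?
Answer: $\frac{57400968}{43157} \approx 1330.1$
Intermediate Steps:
$h = \frac{115032}{215785}$ ($h = \left(-218\right) \left(- \frac{1}{515}\right) + 46 \cdot \frac{1}{419} = \frac{218}{515} + \frac{46}{419} = \frac{115032}{215785} \approx 0.53309$)
$h \left(10 \cdot 9 \cdot 12 + L\right) = \frac{115032 \left(10 \cdot 9 \cdot 12 + 1415\right)}{215785} = \frac{115032 \left(90 \cdot 12 + 1415\right)}{215785} = \frac{115032 \left(1080 + 1415\right)}{215785} = \frac{115032}{215785} \cdot 2495 = \frac{57400968}{43157}$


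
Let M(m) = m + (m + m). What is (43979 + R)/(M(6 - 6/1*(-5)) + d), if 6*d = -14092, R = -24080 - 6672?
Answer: -39681/6722 ≈ -5.9032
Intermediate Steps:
R = -30752
d = -7046/3 (d = (⅙)*(-14092) = -7046/3 ≈ -2348.7)
M(m) = 3*m (M(m) = m + 2*m = 3*m)
(43979 + R)/(M(6 - 6/1*(-5)) + d) = (43979 - 30752)/(3*(6 - 6/1*(-5)) - 7046/3) = 13227/(3*(6 - 6*1*(-5)) - 7046/3) = 13227/(3*(6 - 6*(-5)) - 7046/3) = 13227/(3*(6 + 30) - 7046/3) = 13227/(3*36 - 7046/3) = 13227/(108 - 7046/3) = 13227/(-6722/3) = 13227*(-3/6722) = -39681/6722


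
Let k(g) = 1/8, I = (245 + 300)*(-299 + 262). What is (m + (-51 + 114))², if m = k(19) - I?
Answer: 26187330625/64 ≈ 4.0918e+8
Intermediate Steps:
I = -20165 (I = 545*(-37) = -20165)
k(g) = ⅛
m = 161321/8 (m = ⅛ - 1*(-20165) = ⅛ + 20165 = 161321/8 ≈ 20165.)
(m + (-51 + 114))² = (161321/8 + (-51 + 114))² = (161321/8 + 63)² = (161825/8)² = 26187330625/64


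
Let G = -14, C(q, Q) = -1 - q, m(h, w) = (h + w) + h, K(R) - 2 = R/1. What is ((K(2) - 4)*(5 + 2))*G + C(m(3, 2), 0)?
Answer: -9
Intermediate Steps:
K(R) = 2 + R (K(R) = 2 + R/1 = 2 + R*1 = 2 + R)
m(h, w) = w + 2*h
((K(2) - 4)*(5 + 2))*G + C(m(3, 2), 0) = (((2 + 2) - 4)*(5 + 2))*(-14) + (-1 - (2 + 2*3)) = ((4 - 4)*7)*(-14) + (-1 - (2 + 6)) = (0*7)*(-14) + (-1 - 1*8) = 0*(-14) + (-1 - 8) = 0 - 9 = -9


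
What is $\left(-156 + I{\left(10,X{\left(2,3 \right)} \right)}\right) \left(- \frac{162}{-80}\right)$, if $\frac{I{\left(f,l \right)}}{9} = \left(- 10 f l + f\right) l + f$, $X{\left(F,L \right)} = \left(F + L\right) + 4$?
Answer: $- \frac{1461159}{10} \approx -1.4612 \cdot 10^{5}$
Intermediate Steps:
$X{\left(F,L \right)} = 4 + F + L$
$I{\left(f,l \right)} = 9 f + 9 l \left(f - 10 f l\right)$ ($I{\left(f,l \right)} = 9 \left(\left(- 10 f l + f\right) l + f\right) = 9 \left(\left(f - 10 f l\right) l + f\right) = 9 \left(l \left(f - 10 f l\right) + f\right) = 9 \left(f + l \left(f - 10 f l\right)\right) = 9 f + 9 l \left(f - 10 f l\right)$)
$\left(-156 + I{\left(10,X{\left(2,3 \right)} \right)}\right) \left(- \frac{162}{-80}\right) = \left(-156 + 9 \cdot 10 \left(1 + \left(4 + 2 + 3\right) - 10 \left(4 + 2 + 3\right)^{2}\right)\right) \left(- \frac{162}{-80}\right) = \left(-156 + 9 \cdot 10 \left(1 + 9 - 10 \cdot 9^{2}\right)\right) \left(\left(-162\right) \left(- \frac{1}{80}\right)\right) = \left(-156 + 9 \cdot 10 \left(1 + 9 - 810\right)\right) \frac{81}{40} = \left(-156 + 9 \cdot 10 \left(-800\right)\right) \frac{81}{40} = \left(-156 - 72000\right) \frac{81}{40} = \left(-72156\right) \frac{81}{40} = - \frac{1461159}{10}$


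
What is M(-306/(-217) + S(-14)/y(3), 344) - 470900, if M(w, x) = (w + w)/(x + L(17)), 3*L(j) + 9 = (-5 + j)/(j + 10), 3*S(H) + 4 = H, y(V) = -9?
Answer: -941228773964/1998787 ≈ -4.7090e+5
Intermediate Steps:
S(H) = -4/3 + H/3
L(j) = -3 + (-5 + j)/(3*(10 + j)) (L(j) = -3 + ((-5 + j)/(j + 10))/3 = -3 + ((-5 + j)/(10 + j))/3 = -3 + (-5 + j)/(3*(10 + j)))
M(w, x) = 2*w/(-77/27 + x) (M(w, x) = (w + w)/(x + (-95 - 8*17)/(3*(10 + 17))) = (2*w)/(x + (⅓)*(-95 - 136)/27) = (2*w)/(x + (⅓)*(1/27)*(-231)) = (2*w)/(x - 77/27) = (2*w)/(-77/27 + x) = 2*w/(-77/27 + x))
M(-306/(-217) + S(-14)/y(3), 344) - 470900 = 54*(-306/(-217) + (-4/3 + (⅓)*(-14))/(-9))/(-77 + 27*344) - 470900 = 54*(-306*(-1/217) + (-4/3 - 14/3)*(-⅑))/(-77 + 9288) - 470900 = 54*(306/217 - 6*(-⅑))/9211 - 470900 = 54*(306/217 + ⅔)*(1/9211) - 470900 = 54*(1352/651)*(1/9211) - 470900 = 24336/1998787 - 470900 = -941228773964/1998787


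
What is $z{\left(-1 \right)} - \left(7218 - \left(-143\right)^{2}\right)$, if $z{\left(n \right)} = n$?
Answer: $13230$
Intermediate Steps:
$z{\left(-1 \right)} - \left(7218 - \left(-143\right)^{2}\right) = -1 - \left(7218 - \left(-143\right)^{2}\right) = -1 + \left(20449 - 7218\right) = -1 + 13231 = 13230$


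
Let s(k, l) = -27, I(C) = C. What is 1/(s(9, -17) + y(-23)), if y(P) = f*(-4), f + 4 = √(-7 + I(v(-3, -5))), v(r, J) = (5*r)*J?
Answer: 11/967 - 8*√17/967 ≈ -0.022735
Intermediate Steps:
v(r, J) = 5*J*r
f = -4 + 2*√17 (f = -4 + √(-7 + 5*(-5)*(-3)) = -4 + √(-7 + 75) = -4 + √68 = -4 + 2*√17 ≈ 4.2462)
y(P) = 16 - 8*√17 (y(P) = (-4 + 2*√17)*(-4) = 16 - 8*√17)
1/(s(9, -17) + y(-23)) = 1/(-27 + (16 - 8*√17)) = 1/(-11 - 8*√17)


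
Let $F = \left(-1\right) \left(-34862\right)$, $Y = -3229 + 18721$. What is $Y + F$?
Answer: $50354$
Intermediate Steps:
$Y = 15492$
$F = 34862$
$Y + F = 15492 + 34862 = 50354$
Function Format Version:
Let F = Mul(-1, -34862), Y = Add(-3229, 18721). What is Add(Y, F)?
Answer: 50354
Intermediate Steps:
Y = 15492
F = 34862
Add(Y, F) = Add(15492, 34862) = 50354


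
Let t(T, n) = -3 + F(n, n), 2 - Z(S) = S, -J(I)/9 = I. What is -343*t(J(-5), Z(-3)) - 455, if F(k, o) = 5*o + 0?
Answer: -8001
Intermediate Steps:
J(I) = -9*I
F(k, o) = 5*o
Z(S) = 2 - S
t(T, n) = -3 + 5*n
-343*t(J(-5), Z(-3)) - 455 = -343*(-3 + 5*(2 - 1*(-3))) - 455 = -343*(-3 + 5*(2 + 3)) - 455 = -343*(-3 + 5*5) - 455 = -343*(-3 + 25) - 455 = -343*22 - 455 = -7546 - 455 = -8001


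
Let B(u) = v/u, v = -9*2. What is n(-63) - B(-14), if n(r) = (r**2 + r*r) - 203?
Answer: 54136/7 ≈ 7733.7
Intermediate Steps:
v = -18
n(r) = -203 + 2*r**2 (n(r) = (r**2 + r**2) - 203 = 2*r**2 - 203 = -203 + 2*r**2)
B(u) = -18/u
n(-63) - B(-14) = (-203 + 2*(-63)**2) - (-18)/(-14) = (-203 + 2*3969) - (-18)*(-1)/14 = (-203 + 7938) - 1*9/7 = 7735 - 9/7 = 54136/7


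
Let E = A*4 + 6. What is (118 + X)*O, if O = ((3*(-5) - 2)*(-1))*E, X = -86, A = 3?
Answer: 9792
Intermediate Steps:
E = 18 (E = 3*4 + 6 = 12 + 6 = 18)
O = 306 (O = ((3*(-5) - 2)*(-1))*18 = ((-15 - 2)*(-1))*18 = -17*(-1)*18 = 17*18 = 306)
(118 + X)*O = (118 - 86)*306 = 32*306 = 9792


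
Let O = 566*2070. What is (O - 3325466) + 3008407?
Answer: 854561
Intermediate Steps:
O = 1171620
(O - 3325466) + 3008407 = (1171620 - 3325466) + 3008407 = -2153846 + 3008407 = 854561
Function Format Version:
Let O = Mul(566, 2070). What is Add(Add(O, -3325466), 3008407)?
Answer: 854561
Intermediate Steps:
O = 1171620
Add(Add(O, -3325466), 3008407) = Add(Add(1171620, -3325466), 3008407) = Add(-2153846, 3008407) = 854561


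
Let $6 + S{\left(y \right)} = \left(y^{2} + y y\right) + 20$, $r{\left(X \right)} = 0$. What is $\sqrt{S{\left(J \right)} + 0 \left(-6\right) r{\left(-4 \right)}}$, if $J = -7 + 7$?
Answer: $\sqrt{14} \approx 3.7417$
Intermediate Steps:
$J = 0$
$S{\left(y \right)} = 14 + 2 y^{2}$ ($S{\left(y \right)} = -6 + \left(\left(y^{2} + y y\right) + 20\right) = -6 + \left(\left(y^{2} + y^{2}\right) + 20\right) = -6 + \left(2 y^{2} + 20\right) = -6 + \left(20 + 2 y^{2}\right) = 14 + 2 y^{2}$)
$\sqrt{S{\left(J \right)} + 0 \left(-6\right) r{\left(-4 \right)}} = \sqrt{\left(14 + 2 \cdot 0^{2}\right) + 0 \left(-6\right) 0} = \sqrt{\left(14 + 2 \cdot 0\right) + 0 \cdot 0} = \sqrt{\left(14 + 0\right) + 0} = \sqrt{14 + 0} = \sqrt{14}$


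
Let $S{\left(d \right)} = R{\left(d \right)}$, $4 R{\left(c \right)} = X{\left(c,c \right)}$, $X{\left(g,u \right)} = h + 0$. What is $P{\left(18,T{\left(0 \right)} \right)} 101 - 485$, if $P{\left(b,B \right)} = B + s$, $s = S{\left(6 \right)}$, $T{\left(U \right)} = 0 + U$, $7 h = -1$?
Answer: $- \frac{13681}{28} \approx -488.61$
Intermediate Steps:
$h = - \frac{1}{7}$ ($h = \frac{1}{7} \left(-1\right) = - \frac{1}{7} \approx -0.14286$)
$X{\left(g,u \right)} = - \frac{1}{7}$ ($X{\left(g,u \right)} = - \frac{1}{7} + 0 = - \frac{1}{7}$)
$R{\left(c \right)} = - \frac{1}{28}$ ($R{\left(c \right)} = \frac{1}{4} \left(- \frac{1}{7}\right) = - \frac{1}{28}$)
$T{\left(U \right)} = U$
$S{\left(d \right)} = - \frac{1}{28}$
$s = - \frac{1}{28} \approx -0.035714$
$P{\left(b,B \right)} = - \frac{1}{28} + B$ ($P{\left(b,B \right)} = B - \frac{1}{28} = - \frac{1}{28} + B$)
$P{\left(18,T{\left(0 \right)} \right)} 101 - 485 = \left(- \frac{1}{28} + 0\right) 101 - 485 = \left(- \frac{1}{28}\right) 101 - 485 = - \frac{101}{28} - 485 = - \frac{13681}{28}$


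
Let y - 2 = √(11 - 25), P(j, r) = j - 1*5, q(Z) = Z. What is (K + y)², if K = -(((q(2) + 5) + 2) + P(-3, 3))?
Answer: (1 + I*√14)² ≈ -13.0 + 7.4833*I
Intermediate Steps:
P(j, r) = -5 + j (P(j, r) = j - 5 = -5 + j)
y = 2 + I*√14 (y = 2 + √(11 - 25) = 2 + √(-14) = 2 + I*√14 ≈ 2.0 + 3.7417*I)
K = -1 (K = -(((2 + 5) + 2) + (-5 - 3)) = -((7 + 2) - 8) = -(9 - 8) = -1*1 = -1)
(K + y)² = (-1 + (2 + I*√14))² = (1 + I*√14)²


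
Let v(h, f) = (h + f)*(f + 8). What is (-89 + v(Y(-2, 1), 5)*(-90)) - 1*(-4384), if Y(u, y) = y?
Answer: -2725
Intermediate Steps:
v(h, f) = (8 + f)*(f + h) (v(h, f) = (f + h)*(8 + f) = (8 + f)*(f + h))
(-89 + v(Y(-2, 1), 5)*(-90)) - 1*(-4384) = (-89 + (5**2 + 8*5 + 8*1 + 5*1)*(-90)) - 1*(-4384) = (-89 + (25 + 40 + 8 + 5)*(-90)) + 4384 = (-89 + 78*(-90)) + 4384 = (-89 - 7020) + 4384 = -7109 + 4384 = -2725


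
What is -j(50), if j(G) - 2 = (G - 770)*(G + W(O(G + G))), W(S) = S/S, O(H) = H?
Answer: 36718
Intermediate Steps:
W(S) = 1
j(G) = 2 + (1 + G)*(-770 + G) (j(G) = 2 + (G - 770)*(G + 1) = 2 + (-770 + G)*(1 + G) = 2 + (1 + G)*(-770 + G))
-j(50) = -(-768 + 50² - 769*50) = -(-768 + 2500 - 38450) = -1*(-36718) = 36718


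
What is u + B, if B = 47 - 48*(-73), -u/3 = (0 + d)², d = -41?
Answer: -1492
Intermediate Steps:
u = -5043 (u = -3*(0 - 41)² = -3*(-41)² = -3*1681 = -5043)
B = 3551 (B = 47 + 3504 = 3551)
u + B = -5043 + 3551 = -1492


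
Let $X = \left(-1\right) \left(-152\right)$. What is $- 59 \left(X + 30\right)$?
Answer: $-10738$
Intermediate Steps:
$X = 152$
$- 59 \left(X + 30\right) = - 59 \left(152 + 30\right) = \left(-59\right) 182 = -10738$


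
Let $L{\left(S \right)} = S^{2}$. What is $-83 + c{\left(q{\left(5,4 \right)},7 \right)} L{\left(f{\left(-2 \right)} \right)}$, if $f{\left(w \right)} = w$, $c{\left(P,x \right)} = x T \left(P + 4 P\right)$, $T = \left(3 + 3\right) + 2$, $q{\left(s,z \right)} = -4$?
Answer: $-4563$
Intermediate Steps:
$T = 8$ ($T = 6 + 2 = 8$)
$c{\left(P,x \right)} = 40 P x$ ($c{\left(P,x \right)} = x 8 \left(P + 4 P\right) = 8 x 5 P = 40 P x$)
$-83 + c{\left(q{\left(5,4 \right)},7 \right)} L{\left(f{\left(-2 \right)} \right)} = -83 + 40 \left(-4\right) 7 \left(-2\right)^{2} = -83 - 4480 = -4563$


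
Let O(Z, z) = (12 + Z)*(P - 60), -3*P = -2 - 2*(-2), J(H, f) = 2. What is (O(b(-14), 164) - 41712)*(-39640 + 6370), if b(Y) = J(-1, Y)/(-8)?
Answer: 1411474205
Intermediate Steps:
P = -2/3 (P = -(-2 - 2*(-2))/3 = -(-2 + 4)/3 = -1/3*2 = -2/3 ≈ -0.66667)
b(Y) = -1/4 (b(Y) = 2/(-8) = 2*(-1/8) = -1/4)
O(Z, z) = -728 - 182*Z/3 (O(Z, z) = (12 + Z)*(-2/3 - 60) = (12 + Z)*(-182/3) = -728 - 182*Z/3)
(O(b(-14), 164) - 41712)*(-39640 + 6370) = ((-728 - 182/3*(-1/4)) - 41712)*(-39640 + 6370) = ((-728 + 91/6) - 41712)*(-33270) = (-4277/6 - 41712)*(-33270) = -254549/6*(-33270) = 1411474205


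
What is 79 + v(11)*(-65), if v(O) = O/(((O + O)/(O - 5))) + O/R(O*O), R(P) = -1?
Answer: 599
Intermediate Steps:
v(O) = -5/2 - O/2 (v(O) = O/(((O + O)/(O - 5))) + O/(-1) = O/(((2*O)/(-5 + O))) + O*(-1) = O/((2*O/(-5 + O))) - O = O*((-5 + O)/(2*O)) - O = (-5/2 + O/2) - O = -5/2 - O/2)
79 + v(11)*(-65) = 79 + (-5/2 - ½*11)*(-65) = 79 + (-5/2 - 11/2)*(-65) = 79 - 8*(-65) = 79 + 520 = 599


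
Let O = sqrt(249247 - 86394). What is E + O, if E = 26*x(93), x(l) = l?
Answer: 2418 + sqrt(162853) ≈ 2821.6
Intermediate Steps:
O = sqrt(162853) ≈ 403.55
E = 2418 (E = 26*93 = 2418)
E + O = 2418 + sqrt(162853)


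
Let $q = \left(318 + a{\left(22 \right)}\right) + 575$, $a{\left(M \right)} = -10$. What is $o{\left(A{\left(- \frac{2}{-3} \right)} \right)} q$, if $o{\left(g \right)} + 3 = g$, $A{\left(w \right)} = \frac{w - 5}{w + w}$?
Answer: $- \frac{22075}{4} \approx -5518.8$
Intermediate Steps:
$A{\left(w \right)} = \frac{-5 + w}{2 w}$
$o{\left(g \right)} = -3 + g$
$q = 883$ ($q = \left(318 - 10\right) + 575 = 308 + 575 = 883$)
$o{\left(A{\left(- \frac{2}{-3} \right)} \right)} q = \left(-3 + \frac{-5 - \frac{2}{-3}}{2 \left(- \frac{2}{-3}\right)}\right) 883 = \left(-3 + \frac{-5 - - \frac{2}{3}}{2 \left(\left(-2\right) \left(- \frac{1}{3}\right)\right)}\right) 883 = \left(-3 + \frac{-5 + \frac{2}{3}}{2 \cdot \frac{2}{3}}\right) 883 = \left(-3 + \frac{1}{2} \cdot \frac{3}{2} \left(- \frac{13}{3}\right)\right) 883 = \left(-3 - \frac{13}{4}\right) 883 = \left(- \frac{25}{4}\right) 883 = - \frac{22075}{4}$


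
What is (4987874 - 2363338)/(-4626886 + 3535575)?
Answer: -2624536/1091311 ≈ -2.4049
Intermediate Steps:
(4987874 - 2363338)/(-4626886 + 3535575) = 2624536/(-1091311) = 2624536*(-1/1091311) = -2624536/1091311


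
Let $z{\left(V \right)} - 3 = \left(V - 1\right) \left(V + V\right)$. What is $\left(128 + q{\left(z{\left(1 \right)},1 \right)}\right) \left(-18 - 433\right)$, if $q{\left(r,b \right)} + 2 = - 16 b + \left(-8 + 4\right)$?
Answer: $-47806$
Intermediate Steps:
$z{\left(V \right)} = 3 + 2 V \left(-1 + V\right)$ ($z{\left(V \right)} = 3 + \left(V - 1\right) \left(V + V\right) = 3 + \left(-1 + V\right) 2 V = 3 + 2 V \left(-1 + V\right)$)
$q{\left(r,b \right)} = -6 - 16 b$ ($q{\left(r,b \right)} = -2 - \left(4 + 16 b\right) = -6 - 16 b$)
$\left(128 + q{\left(z{\left(1 \right)},1 \right)}\right) \left(-18 - 433\right) = \left(128 - 22\right) \left(-18 - 433\right) = \left(128 - 22\right) \left(-451\right) = 106 \left(-451\right) = -47806$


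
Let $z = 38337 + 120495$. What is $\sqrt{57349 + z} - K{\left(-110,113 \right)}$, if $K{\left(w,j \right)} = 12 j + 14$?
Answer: $-1370 + \sqrt{216181} \approx -905.05$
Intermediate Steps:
$z = 158832$
$K{\left(w,j \right)} = 14 + 12 j$
$\sqrt{57349 + z} - K{\left(-110,113 \right)} = \sqrt{57349 + 158832} - \left(14 + 12 \cdot 113\right) = \sqrt{216181} - \left(14 + 1356\right) = \sqrt{216181} - 1370 = -1370 + \sqrt{216181}$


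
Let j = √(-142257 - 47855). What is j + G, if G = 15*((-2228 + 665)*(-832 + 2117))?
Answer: -30126825 + 4*I*√11882 ≈ -3.0127e+7 + 436.02*I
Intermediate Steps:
G = -30126825 (G = 15*(-1563*1285) = 15*(-2008455) = -30126825)
j = 4*I*√11882 (j = √(-190112) = 4*I*√11882 ≈ 436.02*I)
j + G = 4*I*√11882 - 30126825 = -30126825 + 4*I*√11882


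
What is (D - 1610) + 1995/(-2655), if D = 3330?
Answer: 304307/177 ≈ 1719.2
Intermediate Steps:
(D - 1610) + 1995/(-2655) = (3330 - 1610) + 1995/(-2655) = 1720 + 1995*(-1/2655) = 1720 - 133/177 = 304307/177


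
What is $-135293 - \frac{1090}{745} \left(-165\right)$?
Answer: $- \frac{20122687}{149} \approx -1.3505 \cdot 10^{5}$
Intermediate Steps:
$-135293 - \frac{1090}{745} \left(-165\right) = -135293 - 1090 \cdot \frac{1}{745} \left(-165\right) = -135293 - \frac{218}{149} \left(-165\right) = -135293 - - \frac{35970}{149} = -135293 + \frac{35970}{149} = - \frac{20122687}{149}$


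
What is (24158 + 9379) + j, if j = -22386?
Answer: 11151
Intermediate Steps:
(24158 + 9379) + j = (24158 + 9379) - 22386 = 33537 - 22386 = 11151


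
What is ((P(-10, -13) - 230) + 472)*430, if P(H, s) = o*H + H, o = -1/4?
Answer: 100835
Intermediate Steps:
o = -¼ (o = -1*¼ = -¼ ≈ -0.25000)
P(H, s) = 3*H/4 (P(H, s) = -H/4 + H = 3*H/4)
((P(-10, -13) - 230) + 472)*430 = (((¾)*(-10) - 230) + 472)*430 = ((-15/2 - 230) + 472)*430 = (-475/2 + 472)*430 = (469/2)*430 = 100835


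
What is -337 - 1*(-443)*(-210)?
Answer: -93367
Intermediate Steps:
-337 - 1*(-443)*(-210) = -337 + 443*(-210) = -337 - 93030 = -93367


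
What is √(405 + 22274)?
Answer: √22679 ≈ 150.60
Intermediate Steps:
√(405 + 22274) = √22679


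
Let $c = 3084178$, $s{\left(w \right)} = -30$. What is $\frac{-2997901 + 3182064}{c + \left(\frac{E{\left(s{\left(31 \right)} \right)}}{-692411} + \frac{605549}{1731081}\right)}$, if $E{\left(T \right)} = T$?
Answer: $\frac{220741367820329433}{3696756392697844867} \approx 0.059712$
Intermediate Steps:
$\frac{-2997901 + 3182064}{c + \left(\frac{E{\left(s{\left(31 \right)} \right)}}{-692411} + \frac{605549}{1731081}\right)} = \frac{-2997901 + 3182064}{3084178 + \left(- \frac{30}{-692411} + \frac{605549}{1731081}\right)} = \frac{184163}{3084178 + \left(\left(-30\right) \left(- \frac{1}{692411}\right) + 605549 \cdot \frac{1}{1731081}\right)} = \frac{184163}{3084178 + \left(\frac{30}{692411} + \frac{605549}{1731081}\right)} = \frac{184163}{3084178 + \frac{419340721069}{1198619526291}} = \frac{184163}{\frac{3696756392697844867}{1198619526291}} = 184163 \cdot \frac{1198619526291}{3696756392697844867} = \frac{220741367820329433}{3696756392697844867}$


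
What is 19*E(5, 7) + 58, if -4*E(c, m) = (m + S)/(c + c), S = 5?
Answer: 523/10 ≈ 52.300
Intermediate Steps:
E(c, m) = -(5 + m)/(8*c) (E(c, m) = -(m + 5)/(4*(c + c)) = -(5 + m)/(4*(2*c)) = -(5 + m)*1/(2*c)/4 = -(5 + m)/(8*c))
19*E(5, 7) + 58 = 19*((⅛)*(-5 - 1*7)/5) + 58 = 19*((⅛)*(⅕)*(-5 - 7)) + 58 = 19*((⅛)*(⅕)*(-12)) + 58 = 19*(-3/10) + 58 = -57/10 + 58 = 523/10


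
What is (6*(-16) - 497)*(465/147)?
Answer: -91915/49 ≈ -1875.8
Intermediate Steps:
(6*(-16) - 497)*(465/147) = (-96 - 497)*(465*(1/147)) = -593*155/49 = -91915/49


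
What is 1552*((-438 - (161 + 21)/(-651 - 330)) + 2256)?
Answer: 2768209280/981 ≈ 2.8218e+6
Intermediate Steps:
1552*((-438 - (161 + 21)/(-651 - 330)) + 2256) = 1552*((-438 - 182/(-981)) + 2256) = 1552*((-438 - 182*(-1)/981) + 2256) = 1552*((-438 - 1*(-182/981)) + 2256) = 1552*((-438 + 182/981) + 2256) = 1552*(-429496/981 + 2256) = 1552*(1783640/981) = 2768209280/981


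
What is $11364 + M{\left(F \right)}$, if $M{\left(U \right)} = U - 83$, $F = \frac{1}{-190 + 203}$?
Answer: $\frac{146654}{13} \approx 11281.0$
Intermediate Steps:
$F = \frac{1}{13} \approx 0.076923$
$M{\left(U \right)} = -83 + U$
$11364 + M{\left(F \right)} = 11364 + \left(-83 + \frac{1}{13}\right) = 11364 - \frac{1078}{13} = \frac{146654}{13}$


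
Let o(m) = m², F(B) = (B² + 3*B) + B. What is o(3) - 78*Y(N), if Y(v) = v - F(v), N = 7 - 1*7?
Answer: 9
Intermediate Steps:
N = 0 (N = 7 - 7 = 0)
F(B) = B² + 4*B
Y(v) = v - v*(4 + v)
o(3) - 78*Y(N) = 3² - 0*(-3 - 1*0) = 9 - 0*(-3 + 0) = 9 - 0*(-3) = 9 - 78*0 = 9 + 0 = 9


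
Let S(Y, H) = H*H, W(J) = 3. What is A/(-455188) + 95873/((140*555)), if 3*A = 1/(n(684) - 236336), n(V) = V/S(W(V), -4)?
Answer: 10311893933413013/8357245091153700 ≈ 1.2339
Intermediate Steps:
S(Y, H) = H²
n(V) = V/16 (n(V) = V/((-4)²) = V/16)
A = -4/2835519 (A = 1/(3*((1/16)*684 - 236336)) = 1/(3*(171/4 - 236336)) = 1/(3*(-945173/4)) = (⅓)*(-4/945173) = -4/2835519 ≈ -1.4107e-6)
A/(-455188) + 95873/((140*555)) = -4/2835519/(-455188) + 95873/((140*555)) = -4/2835519*(-1/455188) + 95873/77700 = 1/322673555643 + 95873*(1/77700) = 1/322673555643 + 95873/77700 = 10311893933413013/8357245091153700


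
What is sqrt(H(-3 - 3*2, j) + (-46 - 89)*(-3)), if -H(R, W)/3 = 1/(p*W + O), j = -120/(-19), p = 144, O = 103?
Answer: 4*sqrt(9367130121)/19237 ≈ 20.125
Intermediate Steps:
j = 120/19 (j = -120*(-1/19) = 120/19 ≈ 6.3158)
H(R, W) = -3/(103 + 144*W) (H(R, W) = -3/(144*W + 103) = -3/(103 + 144*W))
sqrt(H(-3 - 3*2, j) + (-46 - 89)*(-3)) = sqrt(-3/(103 + 144*(120/19)) + (-46 - 89)*(-3)) = sqrt(-3/(103 + 17280/19) - 135*(-3)) = sqrt(-3/19237/19 + 405) = sqrt(-3*19/19237 + 405) = sqrt(-57/19237 + 405) = sqrt(7790928/19237) = 4*sqrt(9367130121)/19237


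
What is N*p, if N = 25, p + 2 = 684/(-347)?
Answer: -34450/347 ≈ -99.280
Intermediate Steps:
p = -1378/347 (p = -2 + 684/(-347) = -2 + 684*(-1/347) = -2 - 684/347 = -1378/347 ≈ -3.9712)
N*p = 25*(-1378/347) = -34450/347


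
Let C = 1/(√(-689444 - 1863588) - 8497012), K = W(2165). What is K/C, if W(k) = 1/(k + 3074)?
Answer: -8497012/5239 + 2*I*√638258/5239 ≈ -1621.9 + 0.30499*I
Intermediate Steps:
W(k) = 1/(3074 + k)
K = 1/5239 (K = 1/(3074 + 2165) = 1/5239 ≈ 0.00019088)
C = 1/(-8497012 + 2*I*√638258) (C = 1/(√(-2553032) - 8497012) = 1/(2*I*√638258 - 8497012) = 1/(-8497012 + 2*I*√638258) ≈ -1.1769e-7 - 2.21e-11*I)
K/C = 1/(5239*(-2124253/18049803870294 - I*√638258/36099607740588))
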